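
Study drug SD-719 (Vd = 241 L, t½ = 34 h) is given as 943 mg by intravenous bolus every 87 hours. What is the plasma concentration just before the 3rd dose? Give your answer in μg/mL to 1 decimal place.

f = (1/2)^(τ/t½) = (1/2)^(87/34) ≈ 0.1697.
C₀ = D/Vd = 943/241 ≈ 3.913 μg/mL.
Before the 3rd dose, 2 doses have been given. Superposition: Cmin = C₀·(f + f²).
≈ 3.913 × (0.1697 + 0.0288) ≈ 3.913 × 0.1985 ≈ 0.777 μg/mL.

0.8 μg/mL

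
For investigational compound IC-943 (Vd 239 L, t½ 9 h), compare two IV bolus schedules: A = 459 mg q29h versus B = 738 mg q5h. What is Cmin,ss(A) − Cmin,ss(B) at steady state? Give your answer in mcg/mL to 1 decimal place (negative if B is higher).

Regimen A: f = (1/2)^(29/9) ≈ 0.1072; Cmin,ss = (459/239)·f/(1−f) ≈ 0.231 mcg/mL.
Regimen B: f = (1/2)^(5/9) ≈ 0.6804; Cmin,ss = (738/239)·f/(1−f) ≈ 6.574 mcg/mL.
Difference ≈ 0.231 − 6.574 ≈ -6.343 mcg/mL.

-6.3 mcg/mL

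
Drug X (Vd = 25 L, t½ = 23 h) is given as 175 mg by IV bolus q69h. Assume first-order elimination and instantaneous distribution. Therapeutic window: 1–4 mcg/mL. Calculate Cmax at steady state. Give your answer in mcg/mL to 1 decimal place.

8.0 mcg/mL

The dosing interval is 3 half-lives, so f = 2^(−3) = 0.125.
At steady state, R = 1/(1 − 0.125) = 8/7.
Single-dose peak C₀ = D/Vd = 175/25 = 7 mcg/mL.
Steady-state peak Cmax,ss = C₀·R = 7 × 8/7 ≈ 8.000 mcg/mL.
Peak 8.0 mcg/mL vs MTC 4 mcg/mL: exceeds toxic threshold.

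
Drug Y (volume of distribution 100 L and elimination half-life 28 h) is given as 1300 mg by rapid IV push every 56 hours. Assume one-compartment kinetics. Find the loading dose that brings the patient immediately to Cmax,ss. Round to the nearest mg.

1733 mg

f = (1/2)^(56/28) ≈ 0.250000; accumulation ratio R = 1/(1−f) ≈ 1.33333.
Loading dose to hit Cmax,ss on first dose: D_load = D_maint·R ≈ 1300 × 1.33333 ≈ 1733.33 mg.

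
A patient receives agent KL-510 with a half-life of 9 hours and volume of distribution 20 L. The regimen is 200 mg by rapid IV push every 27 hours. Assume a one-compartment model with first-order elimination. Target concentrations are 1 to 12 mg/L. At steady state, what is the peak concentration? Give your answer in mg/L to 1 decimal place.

11.4 mg/L

The dosing interval is 3 half-lives, so f = 2^(−3) = 0.125.
Accumulation ratio R = 1/(1 − f) = 1/0.875 = 8/7.
Single-dose peak C₀ = D/Vd = 200/20 = 10 mg/L.
Steady-state peak Cmax,ss = C₀·R = 10 × 8/7 ≈ 11.429 mg/L.
Peak 11.4 mg/L vs MTC 12 mg/L: below toxic threshold.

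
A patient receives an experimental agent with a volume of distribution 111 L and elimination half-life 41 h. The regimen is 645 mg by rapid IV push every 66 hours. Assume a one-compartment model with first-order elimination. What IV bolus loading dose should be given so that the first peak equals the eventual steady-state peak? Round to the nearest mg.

959 mg

f = (1/2)^(66/41) ≈ 0.327654; accumulation ratio R = 1/(1−f) ≈ 1.48733.
Loading dose to hit Cmax,ss on first dose: D_load = D_maint·R ≈ 645 × 1.48733 ≈ 959.33 mg.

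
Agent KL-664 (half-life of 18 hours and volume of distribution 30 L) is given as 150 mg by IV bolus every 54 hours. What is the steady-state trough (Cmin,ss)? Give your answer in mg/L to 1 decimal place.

0.7 mg/L

The dosing interval is 3 half-lives, so f = 2^(−3) = 0.125.
Accumulation ratio R = 1/(1 − f) = 1/0.875 = 8/7.
Single-dose peak C₀ = D/Vd = 150/30 = 5 mg/L.
Steady-state peak Cmax,ss = C₀·R = 5 × 8/7 ≈ 5.714 mg/L.
Steady-state trough Cmin,ss = Cmax,ss·f ≈ 5.714 × 0.125 ≈ 0.714 mg/L.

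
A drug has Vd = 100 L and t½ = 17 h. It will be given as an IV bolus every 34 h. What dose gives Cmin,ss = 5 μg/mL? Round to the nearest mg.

1500 mg

τ/t½ = 34/17 ≈ 2, so f = (1/2)^(34/17) ≈ 0.250000.
Cmin,ss = (D/Vd)·f/(1−f), so D = Cmin,ss·Vd·(1−f)/f.
D = 5 × 100 × (1−f)/f ≈ 5 × 100 × 3.00000 ≈ 1500.00 mg.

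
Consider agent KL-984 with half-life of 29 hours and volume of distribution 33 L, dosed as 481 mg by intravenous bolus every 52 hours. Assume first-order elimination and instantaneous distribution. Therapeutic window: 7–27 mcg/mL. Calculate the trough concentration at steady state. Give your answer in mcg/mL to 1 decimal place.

5.9 mcg/mL

Over one 52-h interval, 52/29 ≈ 1.7931 half-lives elapse, leaving f ≈ 0.2886 of each dose.
At steady state, accumulation factor R = 1/(1 − e^(−kτ)) ≈ 1.4057.
Single-dose peak C₀ = D/Vd = 481/33 ≈ 14.576 mcg/mL.
Steady-state peak Cmax,ss = C₀·R ≈ 14.576 × 1.4057 ≈ 20.489 mcg/mL.
Steady-state trough Cmin,ss = Cmax,ss·f ≈ 20.489 × 0.2886 ≈ 5.913 mcg/mL.
Trough 5.9 mcg/mL vs MEC 7 mcg/mL: subtherapeutic.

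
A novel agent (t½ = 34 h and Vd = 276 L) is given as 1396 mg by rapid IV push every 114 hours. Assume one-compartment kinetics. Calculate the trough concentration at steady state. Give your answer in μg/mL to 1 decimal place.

0.5 μg/mL

τ/t½ = 114/34 ≈ 3.3529, so fraction remaining f = (1/2)^(114/34) ≈ 0.0979.
Single-dose peak C₀ = D/Vd = 1396/276 ≈ 5.058 μg/mL.
Steady-state trough Cmin,ss = C₀·f/(1−f) ≈ 5.058 × 0.0979/0.9021 ≈ 0.549 μg/mL.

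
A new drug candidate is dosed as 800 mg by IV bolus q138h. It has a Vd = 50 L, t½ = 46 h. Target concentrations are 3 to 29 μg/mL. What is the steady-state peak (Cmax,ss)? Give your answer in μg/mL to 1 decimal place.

τ = 138 h = 3 half-lives, so f = (1/2)^3 = 0.125.
Accumulation ratio R = 1/(1 − f) = 1/0.875 = 8/7.
Single-dose peak C₀ = D/Vd = 800/50 = 16 μg/mL.
Steady-state peak Cmax,ss = C₀·R = 16 × 8/7 ≈ 18.286 μg/mL.
Peak 18.3 μg/mL vs MTC 29 μg/mL: below toxic threshold.

18.3 μg/mL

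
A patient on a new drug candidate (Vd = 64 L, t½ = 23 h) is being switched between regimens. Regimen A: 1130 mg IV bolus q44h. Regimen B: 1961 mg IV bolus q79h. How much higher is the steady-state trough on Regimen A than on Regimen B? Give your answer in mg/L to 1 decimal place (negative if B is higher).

3.3 mg/L

Regimen A: f = (1/2)^(44/23) ≈ 0.2655; Cmin,ss = (1130/64)·f/(1−f) ≈ 6.382 mg/L.
Regimen B: f = (1/2)^(79/23) ≈ 0.0925; Cmin,ss = (1961/64)·f/(1−f) ≈ 3.123 mg/L.
Difference ≈ 6.382 − 3.123 ≈ 3.259 mg/L.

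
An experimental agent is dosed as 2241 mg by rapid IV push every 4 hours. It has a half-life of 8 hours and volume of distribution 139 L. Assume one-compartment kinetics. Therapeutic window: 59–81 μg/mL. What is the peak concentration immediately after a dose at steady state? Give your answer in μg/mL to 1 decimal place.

55.0 μg/mL

τ/t½ = 4/8 ≈ 0.5, so fraction remaining f = (1/2)^(4/8) ≈ 0.7071.
At steady state, accumulation factor R = 1/(1 − e^(−kτ)) ≈ 3.4141.
Each bolus raises the concentration by D/Vd = 2241/139 ≈ 16.122 μg/mL.
Cmax,ss = C₀/(1 − f) ≈ 16.122/0.2929 ≈ 55.043 μg/mL.
Peak 55.0 μg/mL vs MTC 81 μg/mL: below toxic threshold.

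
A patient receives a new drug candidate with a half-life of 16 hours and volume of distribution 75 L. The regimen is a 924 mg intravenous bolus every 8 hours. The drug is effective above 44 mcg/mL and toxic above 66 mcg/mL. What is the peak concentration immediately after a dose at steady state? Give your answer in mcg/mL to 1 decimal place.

42.1 mcg/mL

Over one 8-h interval, 8/16 ≈ 0.5 half-lives elapse, leaving f ≈ 0.7071 of each dose.
At steady state, accumulation factor R = 1/(1 − e^(−kτ)) ≈ 3.4141.
Each bolus raises the concentration by D/Vd = 924/75 ≈ 12.320 mcg/mL.
Cmax,ss = C₀/(1 − f) ≈ 12.320/0.2929 ≈ 42.062 mcg/mL.
Peak 42.1 mcg/mL vs MTC 66 mcg/mL: below toxic threshold.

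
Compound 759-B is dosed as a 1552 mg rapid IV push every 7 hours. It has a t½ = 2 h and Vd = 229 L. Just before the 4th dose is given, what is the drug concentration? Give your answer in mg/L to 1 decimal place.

f = (1/2)^(τ/t½) = (1/2)^(7/2) ≈ 0.0884.
C₀ = D/Vd = 1552/229 ≈ 6.777 mg/L.
Before the 4th dose, 3 doses have been given. Superposition: Cmin = C₀·(f + f² + … + f^3).
≈ 6.777 × (0.0884 + 0.0078 + 0.0007) ≈ 6.777 × 0.0969 ≈ 0.657 mg/L.

0.7 mg/L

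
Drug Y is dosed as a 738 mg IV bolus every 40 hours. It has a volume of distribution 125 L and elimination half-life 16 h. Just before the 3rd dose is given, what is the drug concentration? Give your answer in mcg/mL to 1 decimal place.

f = (1/2)^(τ/t½) = (1/2)^(40/16) ≈ 0.1768.
C₀ = D/Vd = 738/125 ≈ 5.904 mcg/mL.
Before the 3rd dose, 2 doses have been given. Superposition: Cmin = C₀·(f + f²).
≈ 5.904 × (0.1768 + 0.0313) ≈ 5.904 × 0.2081 ≈ 1.229 mcg/mL.

1.2 mcg/mL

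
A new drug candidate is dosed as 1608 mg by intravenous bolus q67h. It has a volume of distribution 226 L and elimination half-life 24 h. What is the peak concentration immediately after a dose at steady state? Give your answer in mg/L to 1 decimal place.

τ/t½ = 67/24 ≈ 2.7917, so fraction remaining f = (1/2)^(67/24) ≈ 0.1444.
Accumulation ratio R = 1/(1 − f) ≈ 1/0.8556 ≈ 1.1688.
Each bolus raises the concentration by D/Vd = 1608/226 ≈ 7.115 mg/L.
Steady-state peak Cmax,ss = C₀·R ≈ 7.115 × 1.1688 ≈ 8.316 mg/L.

8.3 mg/L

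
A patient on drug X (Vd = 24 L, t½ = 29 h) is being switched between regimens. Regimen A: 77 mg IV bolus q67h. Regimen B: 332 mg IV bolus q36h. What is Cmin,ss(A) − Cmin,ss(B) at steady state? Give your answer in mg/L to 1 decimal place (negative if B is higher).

-9.3 mg/L

Regimen A: f = (1/2)^(67/29) ≈ 0.2016; Cmin,ss = (77/24)·f/(1−f) ≈ 0.810 mg/L.
Regimen B: f = (1/2)^(36/29) ≈ 0.4230; Cmin,ss = (332/24)·f/(1−f) ≈ 10.141 mg/L.
Difference ≈ 0.810 − 10.141 ≈ -9.331 mg/L.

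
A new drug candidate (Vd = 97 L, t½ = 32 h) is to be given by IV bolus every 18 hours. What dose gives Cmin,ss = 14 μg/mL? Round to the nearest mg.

648 mg

τ/t½ = 18/32 ≈ 0.5625, so f = (1/2)^(18/32) ≈ 0.677128.
Cmin,ss = (D/Vd)·f/(1−f), so D = Cmin,ss·Vd·(1−f)/f.
D = 14 × 97 × (1−f)/f ≈ 14 × 97 × 0.47683 ≈ 647.54 mg.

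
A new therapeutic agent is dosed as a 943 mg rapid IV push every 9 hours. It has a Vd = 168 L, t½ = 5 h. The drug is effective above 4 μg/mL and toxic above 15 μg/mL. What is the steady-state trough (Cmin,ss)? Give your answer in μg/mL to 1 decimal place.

2.3 μg/mL

τ/t½ = 9/5 ≈ 1.8, so fraction remaining f = (1/2)^(9/5) ≈ 0.2872.
Accumulation ratio R = 1/(1 − f) ≈ 1/0.7128 ≈ 1.4029.
Single-dose peak C₀ = D/Vd = 943/168 ≈ 5.613 μg/mL.
Cmax,ss = C₀/(1 − f) ≈ 5.613/0.7128 ≈ 7.875 μg/mL.
Steady-state trough Cmin,ss = Cmax,ss·f ≈ 7.875 × 0.2872 ≈ 2.262 μg/mL.
Trough 2.3 μg/mL vs MEC 4 μg/mL: subtherapeutic.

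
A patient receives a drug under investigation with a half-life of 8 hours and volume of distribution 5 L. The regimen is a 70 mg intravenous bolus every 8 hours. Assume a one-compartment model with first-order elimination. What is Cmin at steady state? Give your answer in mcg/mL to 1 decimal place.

τ = 8 h = 1 half-life, so f = (1/2)^1 = 0.5.
Accumulation ratio R = 1/(1 − f) = 1/0.5 = 2/1.
Single-dose peak C₀ = D/Vd = 70/5 = 14 mcg/mL.
Steady-state peak Cmax,ss = C₀·R = 14 × 2/1 ≈ 28.000 mcg/mL.
Steady-state trough Cmin,ss = Cmax,ss·f ≈ 28.000 × 0.5 ≈ 14.000 mcg/mL.

14.0 mcg/mL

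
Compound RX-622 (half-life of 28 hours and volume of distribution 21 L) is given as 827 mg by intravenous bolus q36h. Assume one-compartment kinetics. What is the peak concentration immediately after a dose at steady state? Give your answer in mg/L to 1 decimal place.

66.8 mg/L

τ/t½ = 36/28 ≈ 1.2857, so fraction remaining f = (1/2)^(36/28) ≈ 0.4102.
At steady state, accumulation factor R = 1/(1 − e^(−kτ)) ≈ 1.6955.
Single-dose peak C₀ = D/Vd = 827/21 ≈ 39.381 mg/L.
Cmax,ss = C₀/(1 − f) ≈ 39.381/0.5898 ≈ 66.770 mg/L.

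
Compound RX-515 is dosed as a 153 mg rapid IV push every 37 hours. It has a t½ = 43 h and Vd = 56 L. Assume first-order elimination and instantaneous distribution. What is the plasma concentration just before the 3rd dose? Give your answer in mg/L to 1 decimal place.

2.3 mg/L

f = (1/2)^(τ/t½) = (1/2)^(37/43) ≈ 0.5508.
C₀ = D/Vd = 153/56 ≈ 2.732 mg/L.
Before the 3rd dose, 2 doses have been given. Superposition: Cmin = C₀·(f + f²).
≈ 2.732 × (0.5508 + 0.3034) ≈ 2.732 × 0.8542 ≈ 2.334 mg/L.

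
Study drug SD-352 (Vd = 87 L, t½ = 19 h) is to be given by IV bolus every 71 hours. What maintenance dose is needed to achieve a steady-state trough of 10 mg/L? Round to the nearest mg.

τ/t½ = 71/19 ≈ 3.7368, so f = (1/2)^(71/19) ≈ 0.075006.
Cmin,ss = (D/Vd)·f/(1−f), so D = Cmin,ss·Vd·(1−f)/f.
D = 10 × 87 × (1−f)/f ≈ 10 × 87 × 12.33227 ≈ 10729.07 mg.

10729 mg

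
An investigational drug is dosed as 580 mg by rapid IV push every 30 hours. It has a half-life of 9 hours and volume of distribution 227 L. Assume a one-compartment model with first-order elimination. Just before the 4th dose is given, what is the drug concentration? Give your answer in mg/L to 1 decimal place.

f = (1/2)^(τ/t½) = (1/2)^(30/9) ≈ 0.0992.
C₀ = D/Vd = 580/227 ≈ 2.555 mg/L.
Before the 4th dose, 3 doses have been given. Superposition: Cmin = C₀·(f + f² + … + f^3).
≈ 2.555 × (0.0992 + 0.0098 + 0.0010) ≈ 2.555 × 0.1100 ≈ 0.281 mg/L.

0.3 mg/L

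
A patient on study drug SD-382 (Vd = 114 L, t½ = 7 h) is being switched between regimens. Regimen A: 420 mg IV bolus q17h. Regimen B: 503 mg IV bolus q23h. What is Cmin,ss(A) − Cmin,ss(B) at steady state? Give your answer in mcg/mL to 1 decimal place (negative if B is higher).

Regimen A: f = (1/2)^(17/7) ≈ 0.1857; Cmin,ss = (420/114)·f/(1−f) ≈ 0.840 mcg/mL.
Regimen B: f = (1/2)^(23/7) ≈ 0.1025; Cmin,ss = (503/114)·f/(1−f) ≈ 0.504 mcg/mL.
Difference ≈ 0.840 − 0.504 ≈ 0.336 mcg/mL.

0.3 mcg/mL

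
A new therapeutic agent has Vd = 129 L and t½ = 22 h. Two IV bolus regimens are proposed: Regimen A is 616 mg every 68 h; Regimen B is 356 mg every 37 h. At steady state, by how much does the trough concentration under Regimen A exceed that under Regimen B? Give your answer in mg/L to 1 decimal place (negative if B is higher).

-0.6 mg/L

Regimen A: f = (1/2)^(68/22) ≈ 0.1174; Cmin,ss = (616/129)·f/(1−f) ≈ 0.635 mg/L.
Regimen B: f = (1/2)^(37/22) ≈ 0.3117; Cmin,ss = (356/129)·f/(1−f) ≈ 1.250 mg/L.
Difference ≈ 0.635 − 1.250 ≈ -0.615 mg/L.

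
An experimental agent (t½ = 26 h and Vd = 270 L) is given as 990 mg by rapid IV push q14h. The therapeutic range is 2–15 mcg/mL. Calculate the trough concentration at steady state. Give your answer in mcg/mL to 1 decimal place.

τ/t½ = 14/26 ≈ 0.53846, so fraction remaining f = (1/2)^(14/26) ≈ 0.6885.
Single-dose peak C₀ = D/Vd = 990/270 ≈ 3.667 mcg/mL.
Steady-state trough Cmin,ss = C₀·f/(1−f) ≈ 3.667 × 0.6885/0.3115 ≈ 8.105 mcg/mL.
Trough 8.1 mcg/mL vs MEC 2 mcg/mL: adequate.

8.1 mcg/mL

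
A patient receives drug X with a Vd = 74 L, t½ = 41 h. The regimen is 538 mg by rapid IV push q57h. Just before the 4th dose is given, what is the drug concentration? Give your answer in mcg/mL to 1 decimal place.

f = (1/2)^(τ/t½) = (1/2)^(57/41) ≈ 0.3815.
C₀ = D/Vd = 538/74 ≈ 7.270 mcg/mL.
Before the 4th dose, 3 doses have been given. Superposition: Cmin = C₀·(f + f² + … + f^3).
≈ 7.270 × (0.3815 + 0.1455 + 0.0555) ≈ 7.270 × 0.5825 ≈ 4.235 mcg/mL.

4.2 mcg/mL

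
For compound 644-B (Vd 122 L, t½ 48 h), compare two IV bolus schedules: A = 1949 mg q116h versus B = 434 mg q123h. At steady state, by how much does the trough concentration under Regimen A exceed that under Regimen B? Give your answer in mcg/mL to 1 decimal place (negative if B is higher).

Regimen A: f = (1/2)^(116/48) ≈ 0.1873; Cmin,ss = (1949/122)·f/(1−f) ≈ 3.682 mcg/mL.
Regimen B: f = (1/2)^(123/48) ≈ 0.1693; Cmin,ss = (434/122)·f/(1−f) ≈ 0.725 mcg/mL.
Difference ≈ 3.682 − 0.725 ≈ 2.957 mcg/mL.

3.0 mcg/mL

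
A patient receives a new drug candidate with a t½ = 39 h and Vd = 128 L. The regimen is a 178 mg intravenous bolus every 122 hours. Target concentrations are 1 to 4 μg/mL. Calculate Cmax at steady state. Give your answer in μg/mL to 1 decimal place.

1.6 μg/mL

k = ln2/t½ = ln2/39 ≈ 0.017773 h⁻¹; fraction remaining f = e^(−kτ) = e^(−0.017773×122) ≈ 0.1144.
At steady state, accumulation factor R = 1/(1 − e^(−kτ)) ≈ 1.1292.
Single-dose peak C₀ = D/Vd = 178/128 ≈ 1.391 μg/mL.
Cmax,ss = C₀/(1 − f) ≈ 1.391/0.8856 ≈ 1.571 μg/mL.
Peak 1.6 μg/mL vs MTC 4 μg/mL: below toxic threshold.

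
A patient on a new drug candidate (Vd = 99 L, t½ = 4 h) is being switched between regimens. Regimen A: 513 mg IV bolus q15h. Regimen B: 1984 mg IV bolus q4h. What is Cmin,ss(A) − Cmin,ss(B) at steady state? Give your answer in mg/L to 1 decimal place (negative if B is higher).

-19.6 mg/L

Regimen A: f = (1/2)^(15/4) ≈ 0.0743; Cmin,ss = (513/99)·f/(1−f) ≈ 0.416 mg/L.
Regimen B: f = (1/2)^(4/4) ≈ 0.5000; Cmin,ss = (1984/99)·f/(1−f) ≈ 20.040 mg/L.
Difference ≈ 0.416 − 20.040 ≈ -19.624 mg/L.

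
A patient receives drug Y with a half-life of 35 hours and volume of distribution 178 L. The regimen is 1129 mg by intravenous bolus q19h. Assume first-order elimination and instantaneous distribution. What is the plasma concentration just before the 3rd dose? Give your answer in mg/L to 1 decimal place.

7.3 mg/L

f = (1/2)^(τ/t½) = (1/2)^(19/35) ≈ 0.6864.
C₀ = D/Vd = 1129/178 ≈ 6.343 mg/L.
Before the 3rd dose, 2 doses have been given. Superposition: Cmin = C₀·(f + f²).
≈ 6.343 × (0.6864 + 0.4711) ≈ 6.343 × 1.1575 ≈ 7.342 mg/L.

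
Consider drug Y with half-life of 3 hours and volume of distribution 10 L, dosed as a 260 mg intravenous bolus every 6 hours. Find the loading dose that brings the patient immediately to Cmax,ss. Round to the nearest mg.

f = (1/2)^(6/3) ≈ 0.250000; accumulation ratio R = 1/(1−f) ≈ 1.33333.
Loading dose to hit Cmax,ss on first dose: D_load = D_maint·R ≈ 260 × 1.33333 ≈ 346.67 mg.

347 mg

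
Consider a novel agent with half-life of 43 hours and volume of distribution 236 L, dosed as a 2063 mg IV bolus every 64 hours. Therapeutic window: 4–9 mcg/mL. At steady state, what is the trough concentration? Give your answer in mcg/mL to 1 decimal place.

4.8 mcg/mL

k = ln2/t½ = ln2/43 ≈ 0.016120 h⁻¹; fraction remaining f = e^(−kτ) = e^(−0.016120×64) ≈ 0.3564.
Accumulation ratio R = 1/(1 − f) ≈ 1/0.6436 ≈ 1.5538.
Single-dose peak C₀ = D/Vd = 2063/236 ≈ 8.742 mcg/mL.
Steady-state peak Cmax,ss = C₀·R ≈ 8.742 × 1.5538 ≈ 13.583 mcg/mL.
One interval later, Cmin,ss = Cmax,ss·e^(−kτ) ≈ 13.583 × 0.3564 ≈ 4.841 mcg/mL.
Trough 4.8 mcg/mL vs MEC 4 mcg/mL: adequate.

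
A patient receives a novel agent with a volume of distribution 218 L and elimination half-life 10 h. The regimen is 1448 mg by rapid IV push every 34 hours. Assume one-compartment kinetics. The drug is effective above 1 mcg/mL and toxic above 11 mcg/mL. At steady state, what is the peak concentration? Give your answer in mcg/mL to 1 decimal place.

Over one 34-h interval, 34/10 ≈ 3.4 half-lives elapse, leaving f ≈ 0.0947 of each dose.
At steady state, accumulation factor R = 1/(1 − e^(−kτ)) ≈ 1.1046.
Single-dose peak C₀ = D/Vd = 1448/218 ≈ 6.642 mcg/mL.
Cmax,ss = C₀/(1 − f) ≈ 6.642/0.9053 ≈ 7.337 mcg/mL.
Peak 7.3 mcg/mL vs MTC 11 mcg/mL: below toxic threshold.

7.3 mcg/mL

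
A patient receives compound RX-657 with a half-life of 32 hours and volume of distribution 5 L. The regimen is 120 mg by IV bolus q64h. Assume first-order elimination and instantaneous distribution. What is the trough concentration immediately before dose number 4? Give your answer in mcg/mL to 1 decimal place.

7.9 mcg/mL

f = (1/2)^(τ/t½) = (1/2)^(64/32) ≈ 0.2500.
C₀ = D/Vd = 120/5 ≈ 24.000 mcg/mL.
Before the 4th dose, 3 doses have been given. Superposition: Cmin = C₀·(f + f² + … + f^3).
≈ 24.000 × (0.2500 + 0.0625 + 0.0156) ≈ 24.000 × 0.3281 ≈ 7.874 mcg/mL.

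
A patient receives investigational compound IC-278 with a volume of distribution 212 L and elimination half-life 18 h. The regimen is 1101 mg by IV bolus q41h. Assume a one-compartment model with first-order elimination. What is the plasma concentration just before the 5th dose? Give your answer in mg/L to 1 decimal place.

1.3 mg/L

f = (1/2)^(τ/t½) = (1/2)^(41/18) ≈ 0.2062.
C₀ = D/Vd = 1101/212 ≈ 5.193 mg/L.
Before the 5th dose, 4 doses have been given. Superposition: Cmin = C₀·(f + f² + … + f^4).
≈ 5.193 × (0.2062 + 0.0425 + 0.0088 + 0.0018) ≈ 5.193 × 0.2593 ≈ 1.347 mg/L.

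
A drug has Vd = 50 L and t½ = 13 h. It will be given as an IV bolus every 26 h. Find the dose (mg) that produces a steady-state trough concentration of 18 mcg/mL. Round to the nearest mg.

τ/t½ = 26/13 ≈ 2, so f = (1/2)^(26/13) ≈ 0.250000.
Cmin,ss = (D/Vd)·f/(1−f), so D = Cmin,ss·Vd·(1−f)/f.
D = 18 × 50 × (1−f)/f ≈ 18 × 50 × 3.00000 ≈ 2700.00 mg.

2700 mg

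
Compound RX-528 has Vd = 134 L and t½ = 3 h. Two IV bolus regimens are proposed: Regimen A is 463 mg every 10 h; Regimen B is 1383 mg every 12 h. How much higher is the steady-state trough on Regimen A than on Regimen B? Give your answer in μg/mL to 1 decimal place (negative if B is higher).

Regimen A: f = (1/2)^(10/3) ≈ 0.0992; Cmin,ss = (463/134)·f/(1−f) ≈ 0.381 μg/mL.
Regimen B: f = (1/2)^(12/3) ≈ 0.0625; Cmin,ss = (1383/134)·f/(1−f) ≈ 0.688 μg/mL.
Difference ≈ 0.381 − 0.688 ≈ -0.307 μg/mL.

-0.3 μg/mL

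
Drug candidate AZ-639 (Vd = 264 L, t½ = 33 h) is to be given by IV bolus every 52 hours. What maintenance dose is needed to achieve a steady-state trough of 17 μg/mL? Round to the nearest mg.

τ/t½ = 52/33 ≈ 1.5758, so f = (1/2)^(52/33) ≈ 0.335467.
Cmin,ss = (D/Vd)·f/(1−f), so D = Cmin,ss·Vd·(1−f)/f.
D = 17 × 264 × (1−f)/f ≈ 17 × 264 × 1.98092 ≈ 8890.37 mg.

8890 mg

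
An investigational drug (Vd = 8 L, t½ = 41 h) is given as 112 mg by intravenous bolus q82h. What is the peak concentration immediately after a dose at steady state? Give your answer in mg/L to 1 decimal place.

18.7 mg/L

τ = 82 h = 2 half-lives, so f = (1/2)^2 = 0.25.
At steady state, R = 1/(1 − 0.25) = 4/3.
Single-dose peak C₀ = D/Vd = 112/8 = 14 mg/L.
Steady-state peak Cmax,ss = C₀·R = 14 × 4/3 ≈ 18.667 mg/L.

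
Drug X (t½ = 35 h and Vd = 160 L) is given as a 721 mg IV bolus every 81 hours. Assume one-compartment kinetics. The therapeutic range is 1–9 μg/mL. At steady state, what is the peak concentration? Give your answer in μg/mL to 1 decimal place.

5.6 μg/mL

Over one 81-h interval, 81/35 ≈ 2.3143 half-lives elapse, leaving f ≈ 0.2011 of each dose.
Accumulation ratio R = 1/(1 − f) ≈ 1/0.7989 ≈ 1.2517.
Single-dose peak C₀ = D/Vd = 721/160 ≈ 4.506 μg/mL.
Steady-state peak Cmax,ss = C₀·R ≈ 4.506 × 1.2517 ≈ 5.640 μg/mL.
Peak 5.6 μg/mL vs MTC 9 μg/mL: below toxic threshold.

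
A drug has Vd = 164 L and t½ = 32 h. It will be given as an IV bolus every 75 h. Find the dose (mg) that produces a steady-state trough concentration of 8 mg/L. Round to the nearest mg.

τ/t½ = 75/32 ≈ 2.3438, so f = (1/2)^(75/32) ≈ 0.196998.
Cmin,ss = (D/Vd)·f/(1−f), so D = Cmin,ss·Vd·(1−f)/f.
D = 8 × 164 × (1−f)/f ≈ 8 × 164 × 4.07619 ≈ 5347.96 mg.

5348 mg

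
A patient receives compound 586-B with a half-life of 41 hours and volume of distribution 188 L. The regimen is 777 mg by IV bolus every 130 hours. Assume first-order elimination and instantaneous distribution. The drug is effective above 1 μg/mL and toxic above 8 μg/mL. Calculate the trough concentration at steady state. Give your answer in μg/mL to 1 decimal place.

0.5 μg/mL

τ/t½ = 130/41 ≈ 3.1707, so fraction remaining f = (1/2)^(130/41) ≈ 0.1110.
At steady state, accumulation factor R = 1/(1 − e^(−kτ)) ≈ 1.1249.
Single-dose peak C₀ = D/Vd = 777/188 ≈ 4.133 μg/mL.
Steady-state peak Cmax,ss = C₀·R ≈ 4.133 × 1.1249 ≈ 4.649 μg/mL.
Steady-state trough Cmin,ss = Cmax,ss·f ≈ 4.649 × 0.1110 ≈ 0.516 μg/mL.
Trough 0.5 μg/mL vs MEC 1 μg/mL: subtherapeutic.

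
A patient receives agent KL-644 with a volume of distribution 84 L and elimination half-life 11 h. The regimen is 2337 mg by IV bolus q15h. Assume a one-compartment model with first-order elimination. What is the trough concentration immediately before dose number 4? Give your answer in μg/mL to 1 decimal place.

16.6 μg/mL

f = (1/2)^(τ/t½) = (1/2)^(15/11) ≈ 0.3886.
C₀ = D/Vd = 2337/84 ≈ 27.821 μg/mL.
Before the 4th dose, 3 doses have been given. Superposition: Cmin = C₀·(f + f² + … + f^3).
≈ 27.821 × (0.3886 + 0.1510 + 0.0587) ≈ 27.821 × 0.5983 ≈ 16.645 μg/mL.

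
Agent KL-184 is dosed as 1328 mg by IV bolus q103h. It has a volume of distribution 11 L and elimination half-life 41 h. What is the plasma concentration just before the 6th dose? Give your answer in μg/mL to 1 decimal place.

25.7 μg/mL

f = (1/2)^(τ/t½) = (1/2)^(103/41) ≈ 0.1753.
C₀ = D/Vd = 1328/11 ≈ 120.727 μg/mL.
Before the 6th dose, 5 doses have been given. Superposition: Cmin = C₀·(f + f² + … + f^5).
≈ 120.727 × (0.1753 + 0.0307 + 0.0054 + 0.0009 + 0.0002) ≈ 120.727 × 0.2125 ≈ 25.654 μg/mL.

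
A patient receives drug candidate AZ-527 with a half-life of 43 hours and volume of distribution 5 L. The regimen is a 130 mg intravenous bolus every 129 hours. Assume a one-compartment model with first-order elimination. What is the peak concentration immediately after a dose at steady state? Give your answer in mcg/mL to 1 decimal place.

τ = 129 h = 3 half-lives, so f = (1/2)^3 = 0.125.
Accumulation ratio R = 1/(1 − f) = 1/0.875 = 8/7.
Single-dose peak C₀ = D/Vd = 130/5 = 26 mcg/mL.
Steady-state peak Cmax,ss = C₀·R = 26 × 8/7 ≈ 29.714 mcg/mL.

29.7 mcg/mL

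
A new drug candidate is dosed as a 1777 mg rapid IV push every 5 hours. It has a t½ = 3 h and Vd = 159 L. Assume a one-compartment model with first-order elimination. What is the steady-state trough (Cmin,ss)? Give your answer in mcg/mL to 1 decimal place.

5.1 mcg/mL

τ/t½ = 5/3 ≈ 1.6667, so fraction remaining f = (1/2)^(5/3) ≈ 0.3150.
Single-dose peak C₀ = D/Vd = 1777/159 ≈ 11.176 mcg/mL.
Steady-state trough Cmin,ss = C₀·f/(1−f) ≈ 11.176 × 0.3150/0.6850 ≈ 5.139 mcg/mL.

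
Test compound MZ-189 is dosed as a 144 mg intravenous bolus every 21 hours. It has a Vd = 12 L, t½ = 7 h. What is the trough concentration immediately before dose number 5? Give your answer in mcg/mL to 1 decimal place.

1.7 mcg/mL

f = (1/2)^(τ/t½) = (1/2)^(21/7) ≈ 0.1250.
C₀ = D/Vd = 144/12 ≈ 12.000 mcg/mL.
Before the 5th dose, 4 doses have been given. Superposition: Cmin = C₀·(f + f² + … + f^4).
≈ 12.000 × (0.1250 + 0.0156 + 0.0020 + 0.0002) ≈ 12.000 × 0.1428 ≈ 1.714 mcg/mL.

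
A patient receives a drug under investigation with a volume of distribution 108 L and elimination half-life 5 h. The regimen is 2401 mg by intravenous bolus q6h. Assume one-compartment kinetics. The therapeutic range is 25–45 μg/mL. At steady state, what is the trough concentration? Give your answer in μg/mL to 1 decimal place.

k = ln2/t½ = ln2/5 ≈ 0.138629 h⁻¹; fraction remaining f = e^(−kτ) = e^(−0.138629×6) ≈ 0.4353.
Accumulation ratio R = 1/(1 − f) ≈ 1/0.5647 ≈ 1.7709.
Each bolus raises the concentration by D/Vd = 2401/108 ≈ 22.231 μg/mL.
Steady-state peak Cmax,ss = C₀·R ≈ 22.231 × 1.7709 ≈ 39.369 μg/mL.
Steady-state trough Cmin,ss = Cmax,ss·f ≈ 39.369 × 0.4353 ≈ 17.137 μg/mL.
Trough 17.1 μg/mL vs MEC 25 μg/mL: subtherapeutic.

17.1 μg/mL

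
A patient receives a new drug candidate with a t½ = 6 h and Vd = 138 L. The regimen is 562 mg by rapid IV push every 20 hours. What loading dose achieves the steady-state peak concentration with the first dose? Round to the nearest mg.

624 mg

f = (1/2)^(20/6) ≈ 0.099213; accumulation ratio R = 1/(1−f) ≈ 1.11014.
Loading dose to hit Cmax,ss on first dose: D_load = D_maint·R ≈ 562 × 1.11014 ≈ 623.90 mg.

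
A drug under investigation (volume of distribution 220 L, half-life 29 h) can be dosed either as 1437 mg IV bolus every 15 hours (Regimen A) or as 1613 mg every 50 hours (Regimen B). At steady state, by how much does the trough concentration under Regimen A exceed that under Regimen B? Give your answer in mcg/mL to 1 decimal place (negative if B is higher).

Regimen A: f = (1/2)^(15/29) ≈ 0.6987; Cmin,ss = (1437/220)·f/(1−f) ≈ 15.147 mcg/mL.
Regimen B: f = (1/2)^(50/29) ≈ 0.3027; Cmin,ss = (1613/220)·f/(1−f) ≈ 3.183 mcg/mL.
Difference ≈ 15.147 − 3.183 ≈ 11.964 mcg/mL.

12.0 mcg/mL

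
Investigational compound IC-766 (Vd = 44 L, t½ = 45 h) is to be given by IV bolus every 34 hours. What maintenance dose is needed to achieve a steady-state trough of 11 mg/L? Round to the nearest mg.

333 mg

τ/t½ = 34/45 ≈ 0.75556, so f = (1/2)^(34/45) ≈ 0.592318.
Cmin,ss = (D/Vd)·f/(1−f), so D = Cmin,ss·Vd·(1−f)/f.
D = 11 × 44 × (1−f)/f ≈ 11 × 44 × 0.68828 ≈ 333.13 mg.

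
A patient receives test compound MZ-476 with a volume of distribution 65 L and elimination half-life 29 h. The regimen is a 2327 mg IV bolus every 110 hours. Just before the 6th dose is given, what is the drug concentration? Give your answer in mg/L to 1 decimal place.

2.8 mg/L

f = (1/2)^(τ/t½) = (1/2)^(110/29) ≈ 0.0721.
C₀ = D/Vd = 2327/65 ≈ 35.800 mg/L.
Before the 6th dose, 5 doses have been given. Superposition: Cmin = C₀·(f + f² + … + f^5).
≈ 35.800 × (0.0721 + 0.0052 + 0.0004 + 0.0000 + 0.0000) ≈ 35.800 × 0.0777 ≈ 2.782 mg/L.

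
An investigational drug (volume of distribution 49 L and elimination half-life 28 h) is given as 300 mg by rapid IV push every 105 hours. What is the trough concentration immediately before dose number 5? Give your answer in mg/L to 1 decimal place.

0.5 mg/L

f = (1/2)^(τ/t½) = (1/2)^(105/28) ≈ 0.0743.
C₀ = D/Vd = 300/49 ≈ 6.122 mg/L.
Before the 5th dose, 4 doses have been given. Superposition: Cmin = C₀·(f + f² + … + f^4).
≈ 6.122 × (0.0743 + 0.0055 + 0.0004 + 0.0000) ≈ 6.122 × 0.0802 ≈ 0.491 mg/L.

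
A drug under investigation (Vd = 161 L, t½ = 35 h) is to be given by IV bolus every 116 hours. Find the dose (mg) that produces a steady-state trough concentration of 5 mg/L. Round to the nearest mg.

τ/t½ = 116/35 ≈ 3.3143, so f = (1/2)^(116/35) ≈ 0.100531.
Cmin,ss = (D/Vd)·f/(1−f), so D = Cmin,ss·Vd·(1−f)/f.
D = 5 × 161 × (1−f)/f ≈ 5 × 161 × 8.94718 ≈ 7202.48 mg.

7202 mg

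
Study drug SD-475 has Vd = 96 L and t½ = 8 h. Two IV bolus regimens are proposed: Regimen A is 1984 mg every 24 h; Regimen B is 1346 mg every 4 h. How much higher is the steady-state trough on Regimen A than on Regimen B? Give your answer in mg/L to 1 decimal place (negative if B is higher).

-30.9 mg/L

Regimen A: f = (1/2)^(24/8) ≈ 0.1250; Cmin,ss = (1984/96)·f/(1−f) ≈ 2.952 mg/L.
Regimen B: f = (1/2)^(4/8) ≈ 0.7071; Cmin,ss = (1346/96)·f/(1−f) ≈ 33.848 mg/L.
Difference ≈ 2.952 − 33.848 ≈ -30.896 mg/L.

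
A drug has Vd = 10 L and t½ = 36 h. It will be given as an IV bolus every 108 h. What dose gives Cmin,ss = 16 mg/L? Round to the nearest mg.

τ/t½ = 108/36 ≈ 3, so f = (1/2)^(108/36) ≈ 0.125000.
Cmin,ss = (D/Vd)·f/(1−f), so D = Cmin,ss·Vd·(1−f)/f.
D = 16 × 10 × (1−f)/f ≈ 16 × 10 × 7.00000 ≈ 1120.00 mg.

1120 mg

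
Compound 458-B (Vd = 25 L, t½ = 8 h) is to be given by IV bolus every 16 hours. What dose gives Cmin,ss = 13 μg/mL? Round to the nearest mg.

975 mg

τ/t½ = 16/8 ≈ 2, so f = (1/2)^(16/8) ≈ 0.250000.
Cmin,ss = (D/Vd)·f/(1−f), so D = Cmin,ss·Vd·(1−f)/f.
D = 13 × 25 × (1−f)/f ≈ 13 × 25 × 3.00000 ≈ 975.00 mg.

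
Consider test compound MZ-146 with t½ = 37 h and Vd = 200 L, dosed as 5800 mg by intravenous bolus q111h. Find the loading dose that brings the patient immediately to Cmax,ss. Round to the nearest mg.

6629 mg

f = (1/2)^(111/37) ≈ 0.125000; accumulation ratio R = 1/(1−f) ≈ 1.14286.
Loading dose to hit Cmax,ss on first dose: D_load = D_maint·R ≈ 5800 × 1.14286 ≈ 6628.59 mg.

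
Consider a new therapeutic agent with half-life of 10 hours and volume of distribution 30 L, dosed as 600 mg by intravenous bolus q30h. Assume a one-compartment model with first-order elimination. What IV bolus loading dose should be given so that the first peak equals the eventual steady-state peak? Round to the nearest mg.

f = (1/2)^(30/10) ≈ 0.125000; accumulation ratio R = 1/(1−f) ≈ 1.14286.
Loading dose to hit Cmax,ss on first dose: D_load = D_maint·R ≈ 600 × 1.14286 ≈ 685.72 mg.

686 mg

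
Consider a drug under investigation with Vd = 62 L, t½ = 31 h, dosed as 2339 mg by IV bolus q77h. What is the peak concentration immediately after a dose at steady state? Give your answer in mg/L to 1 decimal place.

45.9 mg/L

k = ln2/t½ = ln2/31 ≈ 0.022360 h⁻¹; fraction remaining f = e^(−kτ) = e^(−0.022360×77) ≈ 0.1788.
At steady state, accumulation factor R = 1/(1 − e^(−kτ)) ≈ 1.2177.
Each bolus raises the concentration by D/Vd = 2339/62 ≈ 37.726 mg/L.
Cmax,ss = C₀/(1 − f) ≈ 37.726/0.8212 ≈ 45.940 mg/L.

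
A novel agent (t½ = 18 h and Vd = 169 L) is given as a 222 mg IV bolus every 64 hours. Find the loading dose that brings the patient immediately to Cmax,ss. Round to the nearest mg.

243 mg

f = (1/2)^(64/18) ≈ 0.085049; accumulation ratio R = 1/(1−f) ≈ 1.09295.
Loading dose to hit Cmax,ss on first dose: D_load = D_maint·R ≈ 222 × 1.09295 ≈ 242.63 mg.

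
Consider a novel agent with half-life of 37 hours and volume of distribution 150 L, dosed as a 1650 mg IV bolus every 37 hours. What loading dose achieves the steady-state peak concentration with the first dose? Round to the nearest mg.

3300 mg

f = (1/2)^(37/37) ≈ 0.500000; accumulation ratio R = 1/(1−f) ≈ 2.00000.
Loading dose to hit Cmax,ss on first dose: D_load = D_maint·R ≈ 1650 × 2.00000 ≈ 3300.00 mg.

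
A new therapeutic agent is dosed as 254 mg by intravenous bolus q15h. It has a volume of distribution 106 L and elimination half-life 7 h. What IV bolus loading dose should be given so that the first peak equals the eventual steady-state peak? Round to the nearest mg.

f = (1/2)^(15/7) ≈ 0.226431; accumulation ratio R = 1/(1−f) ≈ 1.29271.
Loading dose to hit Cmax,ss on first dose: D_load = D_maint·R ≈ 254 × 1.29271 ≈ 328.35 mg.

328 mg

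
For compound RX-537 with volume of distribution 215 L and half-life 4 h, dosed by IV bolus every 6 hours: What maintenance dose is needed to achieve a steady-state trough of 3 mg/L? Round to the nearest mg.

τ/t½ = 6/4 ≈ 1.5, so f = (1/2)^(6/4) ≈ 0.353553.
Cmin,ss = (D/Vd)·f/(1−f), so D = Cmin,ss·Vd·(1−f)/f.
D = 3 × 215 × (1−f)/f ≈ 3 × 215 × 1.82843 ≈ 1179.34 mg.

1179 mg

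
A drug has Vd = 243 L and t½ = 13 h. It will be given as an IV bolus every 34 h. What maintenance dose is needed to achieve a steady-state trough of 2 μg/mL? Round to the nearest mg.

τ/t½ = 34/13 ≈ 2.6154, so f = (1/2)^(34/13) ≈ 0.163189.
Cmin,ss = (D/Vd)·f/(1−f), so D = Cmin,ss·Vd·(1−f)/f.
D = 2 × 243 × (1−f)/f ≈ 2 × 243 × 5.12786 ≈ 2492.14 mg.

2492 mg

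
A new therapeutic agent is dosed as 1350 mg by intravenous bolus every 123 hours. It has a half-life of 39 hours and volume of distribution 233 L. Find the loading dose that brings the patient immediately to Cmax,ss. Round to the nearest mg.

1521 mg

f = (1/2)^(123/39) ≈ 0.112356; accumulation ratio R = 1/(1−f) ≈ 1.12658.
Loading dose to hit Cmax,ss on first dose: D_load = D_maint·R ≈ 1350 × 1.12658 ≈ 1520.88 mg.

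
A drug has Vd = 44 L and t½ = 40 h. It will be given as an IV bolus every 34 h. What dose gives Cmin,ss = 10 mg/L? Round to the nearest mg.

τ/t½ = 34/40 ≈ 0.85, so f = (1/2)^(34/40) ≈ 0.554785.
Cmin,ss = (D/Vd)·f/(1−f), so D = Cmin,ss·Vd·(1−f)/f.
D = 10 × 44 × (1−f)/f ≈ 10 × 44 × 0.80250 ≈ 353.10 mg.

353 mg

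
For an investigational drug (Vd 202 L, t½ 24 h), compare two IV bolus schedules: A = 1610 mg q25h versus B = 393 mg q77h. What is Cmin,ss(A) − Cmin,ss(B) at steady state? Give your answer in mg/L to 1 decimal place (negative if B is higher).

7.3 mg/L

Regimen A: f = (1/2)^(25/24) ≈ 0.4858; Cmin,ss = (1610/202)·f/(1−f) ≈ 7.530 mg/L.
Regimen B: f = (1/2)^(77/24) ≈ 0.1082; Cmin,ss = (393/202)·f/(1−f) ≈ 0.236 mg/L.
Difference ≈ 7.530 − 0.236 ≈ 7.294 mg/L.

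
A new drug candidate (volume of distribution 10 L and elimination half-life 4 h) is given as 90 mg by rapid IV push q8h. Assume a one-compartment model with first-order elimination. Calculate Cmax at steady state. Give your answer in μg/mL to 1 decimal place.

τ = 8 h = 2 half-lives, so f = (1/2)^2 = 0.25.
Accumulation ratio R = 1/(1 − f) = 1/0.75 = 4/3.
Single-dose peak C₀ = D/Vd = 90/10 = 9 μg/mL.
Steady-state peak Cmax,ss = C₀·R = 9 × 4/3 ≈ 12.000 μg/mL.

12.0 μg/mL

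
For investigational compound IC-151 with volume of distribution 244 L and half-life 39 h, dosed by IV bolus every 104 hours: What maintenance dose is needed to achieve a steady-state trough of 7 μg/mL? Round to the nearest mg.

τ/t½ = 104/39 ≈ 2.6667, so f = (1/2)^(104/39) ≈ 0.157490.
Cmin,ss = (D/Vd)·f/(1−f), so D = Cmin,ss·Vd·(1−f)/f.
D = 7 × 244 × (1−f)/f ≈ 7 × 244 × 5.34961 ≈ 9137.13 mg.

9137 mg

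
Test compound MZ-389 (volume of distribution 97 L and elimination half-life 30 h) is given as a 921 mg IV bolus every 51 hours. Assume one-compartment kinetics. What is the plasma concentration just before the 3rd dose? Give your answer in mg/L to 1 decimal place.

f = (1/2)^(τ/t½) = (1/2)^(51/30) ≈ 0.3078.
C₀ = D/Vd = 921/97 ≈ 9.495 mg/L.
Before the 3rd dose, 2 doses have been given. Superposition: Cmin = C₀·(f + f²).
≈ 9.495 × (0.3078 + 0.0947) ≈ 9.495 × 0.4025 ≈ 3.822 mg/L.

3.8 mg/L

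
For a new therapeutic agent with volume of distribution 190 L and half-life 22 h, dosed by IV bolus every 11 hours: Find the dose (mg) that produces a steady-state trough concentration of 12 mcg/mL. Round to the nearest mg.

τ/t½ = 11/22 ≈ 0.5, so f = (1/2)^(11/22) ≈ 0.707107.
Cmin,ss = (D/Vd)·f/(1−f), so D = Cmin,ss·Vd·(1−f)/f.
D = 12 × 190 × (1−f)/f ≈ 12 × 190 × 0.41421 ≈ 944.40 mg.

944 mg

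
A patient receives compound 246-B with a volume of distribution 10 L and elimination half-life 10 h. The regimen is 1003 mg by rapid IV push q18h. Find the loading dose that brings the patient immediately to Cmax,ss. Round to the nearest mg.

f = (1/2)^(18/10) ≈ 0.287175; accumulation ratio R = 1/(1−f) ≈ 1.40287.
Loading dose to hit Cmax,ss on first dose: D_load = D_maint·R ≈ 1003 × 1.40287 ≈ 1407.08 mg.

1407 mg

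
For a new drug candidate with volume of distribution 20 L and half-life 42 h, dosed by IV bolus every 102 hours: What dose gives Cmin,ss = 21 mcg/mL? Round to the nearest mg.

1841 mg

τ/t½ = 102/42 ≈ 2.4286, so f = (1/2)^(102/42) ≈ 0.185749.
Cmin,ss = (D/Vd)·f/(1−f), so D = Cmin,ss·Vd·(1−f)/f.
D = 21 × 20 × (1−f)/f ≈ 21 × 20 × 4.38361 ≈ 1841.12 mg.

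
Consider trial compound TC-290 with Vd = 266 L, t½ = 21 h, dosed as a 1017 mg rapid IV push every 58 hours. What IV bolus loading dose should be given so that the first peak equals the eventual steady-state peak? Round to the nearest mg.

f = (1/2)^(58/21) ≈ 0.147429; accumulation ratio R = 1/(1−f) ≈ 1.17292.
Loading dose to hit Cmax,ss on first dose: D_load = D_maint·R ≈ 1017 × 1.17292 ≈ 1192.86 mg.

1193 mg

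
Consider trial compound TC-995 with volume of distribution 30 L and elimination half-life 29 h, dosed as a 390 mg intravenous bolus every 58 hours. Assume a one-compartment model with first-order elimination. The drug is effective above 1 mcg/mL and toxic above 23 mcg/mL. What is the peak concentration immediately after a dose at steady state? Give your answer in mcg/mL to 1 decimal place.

17.3 mcg/mL

τ = 58 h = 2 half-lives, so f = (1/2)^2 = 0.25.
Accumulation ratio R = 1/(1 − f) = 1/0.75 = 4/3.
Single-dose peak C₀ = D/Vd = 390/30 = 13 mcg/mL.
Steady-state peak Cmax,ss = C₀·R = 13 × 4/3 ≈ 17.333 mcg/mL.
Peak 17.3 mcg/mL vs MTC 23 mcg/mL: below toxic threshold.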